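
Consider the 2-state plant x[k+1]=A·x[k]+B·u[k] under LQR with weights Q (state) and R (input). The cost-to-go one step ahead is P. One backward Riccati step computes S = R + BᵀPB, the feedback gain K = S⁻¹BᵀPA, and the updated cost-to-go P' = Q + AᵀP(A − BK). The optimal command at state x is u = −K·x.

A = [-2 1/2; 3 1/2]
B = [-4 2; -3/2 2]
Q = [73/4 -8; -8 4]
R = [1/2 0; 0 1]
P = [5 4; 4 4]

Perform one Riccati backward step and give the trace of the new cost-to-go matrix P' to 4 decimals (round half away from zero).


BᵀP = [-26.0000 -22.0000; 18.0000 16.0000]
S = R + BᵀPB = [1/2 0; 0 1] + [137.0000 -96.0000; -96.0000 68.0000] = [137.5000 -96.0000; -96.0000 69.0000]
BᵀPA = [-14.0000 -24.0000; 12.0000 17.0000]
K = S⁻¹·BᵀPA = [0.6851 -0.0884; 1.1271 0.1234]
A−BK = [-1.5138 -0.1004; 1.7735 0.1206]
AᵀP(A−BK) = [4.0663 0.2818; 0.2818 0.0308]
P' = Q + AᵀP(A−BK) = [22.3163 -7.7182; -7.7182 4.0308]
tr(P') = 26.3471

26.3471


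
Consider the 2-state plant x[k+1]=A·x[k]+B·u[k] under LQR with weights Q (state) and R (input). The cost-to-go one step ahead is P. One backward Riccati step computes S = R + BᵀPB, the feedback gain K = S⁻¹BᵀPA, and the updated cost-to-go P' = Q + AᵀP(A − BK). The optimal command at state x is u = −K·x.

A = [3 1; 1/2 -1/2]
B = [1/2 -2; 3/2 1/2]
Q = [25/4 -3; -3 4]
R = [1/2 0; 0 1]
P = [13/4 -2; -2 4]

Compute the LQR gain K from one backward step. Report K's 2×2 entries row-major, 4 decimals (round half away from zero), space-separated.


0.6420 -0.1661 -1.2037 -0.5067

BᵀP = [-1.3750 5.0000; -7.5000 6.0000]
S = R + BᵀPB = [1/2 0; 0 1] + [6.8125 5.2500; 5.2500 18.0000] = [7.3125 5.2500; 5.2500 19.0000]
BᵀPA = [-1.6250 -3.8750; -19.5000 -10.5000]
K = S⁻¹·BᵀPA = [0.6420 -0.1661; -1.2037 -0.5067]
A−BK = [0.2716 0.0696; 0.1389 0.0025]
AᵀP(A−BK) = [1.8210 0.5988; 0.5988 0.2856]
P' = Q + AᵀP(A−BK) = [8.0710 -2.4012; -2.4012 4.2856]
tr(P') = 12.3566


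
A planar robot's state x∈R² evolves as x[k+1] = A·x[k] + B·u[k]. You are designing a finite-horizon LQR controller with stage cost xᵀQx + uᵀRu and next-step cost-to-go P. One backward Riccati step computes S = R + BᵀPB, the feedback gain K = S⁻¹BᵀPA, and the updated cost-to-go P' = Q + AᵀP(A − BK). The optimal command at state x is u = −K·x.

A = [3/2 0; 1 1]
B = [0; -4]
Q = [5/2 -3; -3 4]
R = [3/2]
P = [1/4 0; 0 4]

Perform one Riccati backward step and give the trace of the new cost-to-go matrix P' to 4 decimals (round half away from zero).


7.2457

BᵀP = [0.0000 -16.0000]
S = R + BᵀPB = [3/2] + [64.0000] = [65.5000]
BᵀPA = [-16.0000 -16.0000]
K = S⁻¹·BᵀPA = [-0.2443 -0.2443]
A−BK = [1.5000 0.0000; 0.0229 0.0229]
AᵀP(A−BK) = [0.6541 0.0916; 0.0916 0.0916]
P' = Q + AᵀP(A−BK) = [3.1541 -2.9084; -2.9084 4.0916]
tr(P') = 7.2457


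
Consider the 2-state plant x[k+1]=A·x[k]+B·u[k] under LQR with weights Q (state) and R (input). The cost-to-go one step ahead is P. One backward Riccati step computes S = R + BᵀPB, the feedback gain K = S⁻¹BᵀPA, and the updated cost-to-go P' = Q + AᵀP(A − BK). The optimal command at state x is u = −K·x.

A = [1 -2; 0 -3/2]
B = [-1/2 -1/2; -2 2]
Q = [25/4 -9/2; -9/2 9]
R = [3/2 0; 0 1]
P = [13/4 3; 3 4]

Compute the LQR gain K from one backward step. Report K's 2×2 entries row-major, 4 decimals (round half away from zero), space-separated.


-0.4179 1.1940 -0.1669 -0.0310

BᵀP = [-7.6250 -9.5000; 4.3750 6.5000]
S = R + BᵀPB = [3/2 0; 0 1] + [22.8125 -15.1875; -15.1875 10.8125] = [24.3125 -15.1875; -15.1875 11.8125]
BᵀPA = [-7.6250 29.5000; 4.3750 -18.5000]
K = S⁻¹·BᵀPA = [-0.4179 1.1940; -0.1669 -0.0310]
A−BK = [0.7076 -1.4185; -0.5019 0.9500]
AᵀP(A−BK) = [0.7938 -1.7601; -1.7601 4.2034]
P' = Q + AᵀP(A−BK) = [7.0438 -6.2601; -6.2601 13.2034]
tr(P') = 20.2472


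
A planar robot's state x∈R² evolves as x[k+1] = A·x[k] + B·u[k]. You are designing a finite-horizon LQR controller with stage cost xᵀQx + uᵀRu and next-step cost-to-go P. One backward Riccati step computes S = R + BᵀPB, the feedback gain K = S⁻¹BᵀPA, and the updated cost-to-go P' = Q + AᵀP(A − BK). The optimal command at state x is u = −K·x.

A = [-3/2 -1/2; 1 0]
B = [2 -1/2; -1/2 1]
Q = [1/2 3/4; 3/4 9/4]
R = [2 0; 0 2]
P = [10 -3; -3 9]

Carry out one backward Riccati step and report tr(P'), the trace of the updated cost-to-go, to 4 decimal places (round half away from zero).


BᵀP = [21.5000 -10.5000; -8.0000 10.5000]
S = R + BᵀPB = [2 0; 0 2] + [48.2500 -21.2500; -21.2500 14.5000] = [50.2500 -21.2500; -21.2500 16.5000]
BᵀPA = [-42.7500 -10.7500; 22.5000 4.0000]
K = S⁻¹·BᵀPA = [-0.6019 -0.2447; 0.5885 -0.0727]
A−BK = [-0.0020 -0.0470; 0.1106 -0.0497]
AᵀP(A−BK) = [1.5286 0.1758; 0.1758 0.1606]
P' = Q + AᵀP(A−BK) = [2.0286 0.9258; 0.9258 2.4106]
tr(P') = 4.4391

4.4391


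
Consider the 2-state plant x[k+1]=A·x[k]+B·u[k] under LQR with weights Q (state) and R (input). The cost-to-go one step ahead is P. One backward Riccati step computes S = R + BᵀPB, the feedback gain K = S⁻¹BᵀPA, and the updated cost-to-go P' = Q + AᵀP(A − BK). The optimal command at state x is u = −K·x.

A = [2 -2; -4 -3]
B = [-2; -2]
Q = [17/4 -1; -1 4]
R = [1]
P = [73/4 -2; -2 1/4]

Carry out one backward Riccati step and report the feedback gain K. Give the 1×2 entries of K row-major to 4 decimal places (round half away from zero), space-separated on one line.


-1.3390 0.9237

BᵀP = [-32.5000 3.5000]
S = R + BᵀPB = [1] + [58.0000] = [59.0000]
BᵀPA = [-79.0000 54.5000]
K = S⁻¹·BᵀPA = [-1.3390 0.9237]
A−BK = [-0.6780 -0.1525; -6.6780 -1.1525]
AᵀP(A−BK) = [3.2203 -1.0254; -1.0254 0.9068]
P' = Q + AᵀP(A−BK) = [7.4703 -2.0254; -2.0254 4.9068]
tr(P') = 12.3771


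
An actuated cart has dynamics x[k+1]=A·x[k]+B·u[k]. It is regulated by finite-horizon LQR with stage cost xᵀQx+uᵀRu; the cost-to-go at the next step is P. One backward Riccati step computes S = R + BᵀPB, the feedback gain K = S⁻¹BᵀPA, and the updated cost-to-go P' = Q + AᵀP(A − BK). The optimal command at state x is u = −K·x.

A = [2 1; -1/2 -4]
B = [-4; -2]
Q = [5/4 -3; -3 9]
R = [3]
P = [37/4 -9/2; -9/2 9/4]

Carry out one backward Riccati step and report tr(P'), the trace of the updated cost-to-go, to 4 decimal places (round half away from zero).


BᵀP = [-28.0000 13.5000]
S = R + BᵀPB = [3] + [85.0000] = [88.0000]
BᵀPA = [-62.7500 -82.0000]
K = S⁻¹·BᵀPA = [-0.7131 -0.9318]
A−BK = [-0.8523 -2.7273; -1.9261 -5.8636]
AᵀP(A−BK) = [1.8175 2.7784; 2.7784 4.8409]
P' = Q + AᵀP(A−BK) = [3.0675 -0.2216; -0.2216 13.8409]
tr(P') = 16.9084

16.9084


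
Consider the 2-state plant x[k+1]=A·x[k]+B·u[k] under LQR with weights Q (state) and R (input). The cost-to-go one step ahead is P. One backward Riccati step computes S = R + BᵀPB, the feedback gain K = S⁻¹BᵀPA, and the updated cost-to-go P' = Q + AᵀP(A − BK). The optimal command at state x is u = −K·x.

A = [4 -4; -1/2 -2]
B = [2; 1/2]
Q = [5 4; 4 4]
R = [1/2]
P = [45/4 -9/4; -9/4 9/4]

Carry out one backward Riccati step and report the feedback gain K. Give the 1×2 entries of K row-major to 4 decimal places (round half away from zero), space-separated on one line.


2.0977 -1.8947

BᵀP = [21.3750 -3.3750]
S = R + BᵀPB = [1/2] + [41.0625] = [41.5625]
BᵀPA = [87.1875 -78.7500]
K = S⁻¹·BᵀPA = [2.0977 -1.8947]
A−BK = [-0.1955 -0.2105; -1.5489 -1.0526]
AᵀP(A−BK) = [6.6654 0.9474; 0.9474 3.7895]
P' = Q + AᵀP(A−BK) = [11.6654 4.9474; 4.9474 7.7895]
tr(P') = 19.4549


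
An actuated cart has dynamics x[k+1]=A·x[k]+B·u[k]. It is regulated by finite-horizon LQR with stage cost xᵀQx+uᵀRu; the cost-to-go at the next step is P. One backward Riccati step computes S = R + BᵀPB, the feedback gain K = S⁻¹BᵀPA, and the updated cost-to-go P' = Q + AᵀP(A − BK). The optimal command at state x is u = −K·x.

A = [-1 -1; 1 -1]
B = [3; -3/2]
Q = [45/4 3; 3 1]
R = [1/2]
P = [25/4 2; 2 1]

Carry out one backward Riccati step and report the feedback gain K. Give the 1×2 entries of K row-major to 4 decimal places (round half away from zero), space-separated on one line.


-0.2744 -0.4939

BᵀP = [15.7500 4.5000]
S = R + BᵀPB = [1/2] + [40.5000] = [41.0000]
BᵀPA = [-11.2500 -20.2500]
K = S⁻¹·BᵀPA = [-0.2744 -0.4939]
A−BK = [-0.1768 0.4817; 0.5884 -1.7409]
AᵀP(A−BK) = [0.1631 -0.3064; -0.3064 1.2485]
P' = Q + AᵀP(A−BK) = [11.4131 2.6936; 2.6936 2.2485]
tr(P') = 13.6616


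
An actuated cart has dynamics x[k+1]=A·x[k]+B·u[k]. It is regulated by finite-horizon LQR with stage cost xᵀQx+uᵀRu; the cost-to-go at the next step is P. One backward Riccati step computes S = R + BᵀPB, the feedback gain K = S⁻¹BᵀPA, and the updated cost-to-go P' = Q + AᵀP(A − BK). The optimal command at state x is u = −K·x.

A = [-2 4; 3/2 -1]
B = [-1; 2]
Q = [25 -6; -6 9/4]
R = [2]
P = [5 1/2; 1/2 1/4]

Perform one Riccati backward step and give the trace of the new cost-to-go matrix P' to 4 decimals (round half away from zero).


67.7292

BᵀP = [-4.0000 0.0000]
S = R + BᵀPB = [2] + [4.0000] = [6.0000]
BᵀPA = [8.0000 -16.0000]
K = S⁻¹·BᵀPA = [1.3333 -2.6667]
A−BK = [-0.6667 1.3333; -1.1667 4.3333]
AᵀP(A−BK) = [6.8958 -15.0417; -15.0417 33.5833]
P' = Q + AᵀP(A−BK) = [31.8958 -21.0417; -21.0417 35.8333]
tr(P') = 67.7292


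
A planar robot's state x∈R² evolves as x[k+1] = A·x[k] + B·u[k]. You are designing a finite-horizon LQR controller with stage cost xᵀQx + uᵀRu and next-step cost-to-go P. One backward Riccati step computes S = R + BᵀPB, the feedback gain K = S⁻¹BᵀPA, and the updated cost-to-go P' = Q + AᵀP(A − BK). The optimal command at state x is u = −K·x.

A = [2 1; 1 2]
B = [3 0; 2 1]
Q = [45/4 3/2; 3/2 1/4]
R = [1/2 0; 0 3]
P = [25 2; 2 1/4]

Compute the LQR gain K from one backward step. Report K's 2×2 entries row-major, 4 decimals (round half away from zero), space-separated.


0.6568 0.3663 -0.0060 0.0366

BᵀP = [79.0000 6.5000; 2.0000 0.2500]
S = R + BᵀPB = [1/2 0; 0 3] + [250.0000 6.5000; 6.5000 0.2500] = [250.5000 6.5000; 6.5000 3.2500]
BᵀPA = [164.5000 92.0000; 4.2500 2.5000]
K = S⁻¹·BᵀPA = [0.6568 0.3663; -0.0060 0.0366]
A−BK = [0.0295 -0.0989; -0.3077 1.2308]
AᵀP(A−BK) = [0.2249 0.0855; 0.0855 0.2074]
P' = Q + AᵀP(A−BK) = [11.4749 1.5855; 1.5855 0.4574]
tr(P') = 11.9324


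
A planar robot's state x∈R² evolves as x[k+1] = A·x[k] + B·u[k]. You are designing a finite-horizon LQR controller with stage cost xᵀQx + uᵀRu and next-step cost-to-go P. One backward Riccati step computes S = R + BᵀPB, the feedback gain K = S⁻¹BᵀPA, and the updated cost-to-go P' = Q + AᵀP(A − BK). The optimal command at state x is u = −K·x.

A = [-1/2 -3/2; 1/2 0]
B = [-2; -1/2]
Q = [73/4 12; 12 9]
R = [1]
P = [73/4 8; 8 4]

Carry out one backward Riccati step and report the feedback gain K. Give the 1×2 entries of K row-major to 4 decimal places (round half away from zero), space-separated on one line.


BᵀP = [-40.5000 -18.0000]
S = R + BᵀPB = [1] + [90.0000] = [91.0000]
BᵀPA = [11.2500 60.7500]
K = S⁻¹·BᵀPA = [0.1236 0.6676]
A−BK = [-0.2527 -0.1648; 0.5618 0.3338]
AᵀP(A−BK) = [0.1717 0.1772; 0.1772 0.5069]
P' = Q + AᵀP(A−BK) = [18.4217 12.1772; 12.1772 9.5069]
tr(P') = 27.9286

0.1236 0.6676


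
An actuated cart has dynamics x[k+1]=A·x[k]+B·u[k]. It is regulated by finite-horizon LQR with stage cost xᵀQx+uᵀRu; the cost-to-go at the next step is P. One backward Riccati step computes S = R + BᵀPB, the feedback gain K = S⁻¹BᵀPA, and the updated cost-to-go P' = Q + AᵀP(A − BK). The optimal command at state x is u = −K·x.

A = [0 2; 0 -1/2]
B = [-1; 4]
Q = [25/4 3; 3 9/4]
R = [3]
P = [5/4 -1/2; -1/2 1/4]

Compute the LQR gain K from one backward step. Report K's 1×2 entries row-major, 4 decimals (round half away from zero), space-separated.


0.0000 -0.5918

BᵀP = [-3.2500 1.5000]
S = R + BᵀPB = [3] + [9.2500] = [12.2500]
BᵀPA = [0.0000 -7.2500]
K = S⁻¹·BᵀPA = [0.0000 -0.5918]
A−BK = [0.0000 1.4082; 0.0000 1.8673]
AᵀP(A−BK) = [0.0000 0.0000; 0.0000 1.7717]
P' = Q + AᵀP(A−BK) = [6.2500 3.0000; 3.0000 4.0217]
tr(P') = 10.2717


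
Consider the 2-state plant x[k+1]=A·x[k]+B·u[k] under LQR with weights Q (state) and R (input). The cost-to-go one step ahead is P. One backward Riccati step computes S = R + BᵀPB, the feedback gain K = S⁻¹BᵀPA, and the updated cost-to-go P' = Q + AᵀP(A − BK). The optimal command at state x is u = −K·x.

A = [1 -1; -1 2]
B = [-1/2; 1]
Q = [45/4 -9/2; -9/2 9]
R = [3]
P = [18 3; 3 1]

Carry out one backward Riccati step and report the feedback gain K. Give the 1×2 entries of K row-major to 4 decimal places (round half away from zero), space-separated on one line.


BᵀP = [-6.0000 -0.5000]
S = R + BᵀPB = [3] + [2.5000] = [5.5000]
BᵀPA = [-5.5000 5.0000]
K = S⁻¹·BᵀPA = [-1.0000 0.9091]
A−BK = [0.5000 -0.5455; 0.0000 1.0909]
AᵀP(A−BK) = [7.5000 -6.0000; -6.0000 5.4545]
P' = Q + AᵀP(A−BK) = [18.7500 -10.5000; -10.5000 14.4545]
tr(P') = 33.2045

-1.0000 0.9091


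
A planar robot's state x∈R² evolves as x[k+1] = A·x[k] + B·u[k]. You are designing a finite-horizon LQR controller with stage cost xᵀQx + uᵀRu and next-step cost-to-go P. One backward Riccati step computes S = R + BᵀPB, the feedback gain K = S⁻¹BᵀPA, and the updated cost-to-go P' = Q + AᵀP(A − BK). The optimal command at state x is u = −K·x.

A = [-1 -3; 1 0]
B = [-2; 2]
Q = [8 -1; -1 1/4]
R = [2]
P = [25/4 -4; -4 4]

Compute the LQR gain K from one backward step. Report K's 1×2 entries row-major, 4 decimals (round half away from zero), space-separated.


0.4867 0.8200

BᵀP = [-20.5000 16.0000]
S = R + BᵀPB = [2] + [73.0000] = [75.0000]
BᵀPA = [36.5000 61.5000]
K = S⁻¹·BᵀPA = [0.4867 0.8200]
A−BK = [-0.0267 -1.3600; 0.0267 -1.6400]
AᵀP(A−BK) = [0.4867 0.8200; 0.8200 5.8200]
P' = Q + AᵀP(A−BK) = [8.4867 -0.1800; -0.1800 6.0700]
tr(P') = 14.5567


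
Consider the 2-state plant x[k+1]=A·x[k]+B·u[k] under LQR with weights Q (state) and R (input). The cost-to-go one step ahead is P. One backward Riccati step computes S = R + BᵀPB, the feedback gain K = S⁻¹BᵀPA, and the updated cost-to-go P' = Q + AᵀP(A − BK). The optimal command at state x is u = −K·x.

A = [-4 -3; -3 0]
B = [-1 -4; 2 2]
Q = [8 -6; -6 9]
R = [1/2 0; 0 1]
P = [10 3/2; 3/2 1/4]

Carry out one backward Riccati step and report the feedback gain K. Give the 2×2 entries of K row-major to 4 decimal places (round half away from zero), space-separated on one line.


0.0120 0.1446 1.1898 0.7771

BᵀP = [-7.0000 -1.0000; -37.0000 -5.5000]
S = R + BᵀPB = [1/2 0; 0 1] + [5.0000 26.0000; 26.0000 137.0000] = [5.5000 26.0000; 26.0000 138.0000]
BᵀPA = [31.0000 21.0000; 164.5000 111.0000]
K = S⁻¹·BᵀPA = [0.0120 0.1446; 1.1898 0.7771]
A−BK = [0.7711 0.2530; -5.4036 -1.8434]
AᵀP(A−BK) = [2.1611 1.1837; 1.1837 0.7048]
P' = Q + AᵀP(A−BK) = [10.1611 -4.8163; -4.8163 9.7048]
tr(P') = 19.8660


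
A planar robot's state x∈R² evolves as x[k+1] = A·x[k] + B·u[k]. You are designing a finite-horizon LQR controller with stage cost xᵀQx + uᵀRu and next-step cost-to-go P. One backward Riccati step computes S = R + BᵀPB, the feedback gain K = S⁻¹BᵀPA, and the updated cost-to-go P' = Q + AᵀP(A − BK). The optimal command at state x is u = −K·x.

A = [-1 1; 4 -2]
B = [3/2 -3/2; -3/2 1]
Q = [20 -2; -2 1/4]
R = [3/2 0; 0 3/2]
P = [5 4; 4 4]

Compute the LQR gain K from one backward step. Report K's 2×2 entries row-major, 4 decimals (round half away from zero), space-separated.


-1.3529 0.6471 -1.5882 0.4118

BᵀP = [1.5000 0.0000; -3.5000 -2.0000]
S = R + BᵀPB = [3/2 0; 0 3/2] + [2.2500 -2.2500; -2.2500 3.2500] = [3.7500 -2.2500; -2.2500 4.7500]
BᵀPA = [-1.5000 1.5000; -4.5000 0.5000]
K = S⁻¹·BᵀPA = [-1.3529 0.6471; -1.5882 0.4118]
A−BK = [-1.3529 0.6471; 3.5588 -1.4412]
AᵀP(A−BK) = [27.8235 -10.1765; -10.1765 3.8235]
P' = Q + AᵀP(A−BK) = [47.8235 -12.1765; -12.1765 4.0735]
tr(P') = 51.8971


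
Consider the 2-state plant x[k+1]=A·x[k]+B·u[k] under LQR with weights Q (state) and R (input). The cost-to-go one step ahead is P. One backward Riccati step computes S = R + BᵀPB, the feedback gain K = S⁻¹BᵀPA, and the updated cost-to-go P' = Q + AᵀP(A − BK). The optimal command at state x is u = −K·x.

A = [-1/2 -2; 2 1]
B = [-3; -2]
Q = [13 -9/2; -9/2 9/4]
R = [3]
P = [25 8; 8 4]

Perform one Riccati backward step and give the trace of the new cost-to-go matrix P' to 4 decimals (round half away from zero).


BᵀP = [-91.0000 -32.0000]
S = R + BᵀPB = [3] + [337.0000] = [340.0000]
BᵀPA = [-18.5000 150.0000]
K = S⁻¹·BᵀPA = [-0.0544 0.4412]
A−BK = [-0.6632 -0.6765; 1.8912 1.8824]
AᵀP(A−BK) = [5.2434 5.1618; 5.1618 5.8235]
P' = Q + AᵀP(A−BK) = [18.2434 0.6618; 0.6618 8.0735]
tr(P') = 26.3169

26.3169


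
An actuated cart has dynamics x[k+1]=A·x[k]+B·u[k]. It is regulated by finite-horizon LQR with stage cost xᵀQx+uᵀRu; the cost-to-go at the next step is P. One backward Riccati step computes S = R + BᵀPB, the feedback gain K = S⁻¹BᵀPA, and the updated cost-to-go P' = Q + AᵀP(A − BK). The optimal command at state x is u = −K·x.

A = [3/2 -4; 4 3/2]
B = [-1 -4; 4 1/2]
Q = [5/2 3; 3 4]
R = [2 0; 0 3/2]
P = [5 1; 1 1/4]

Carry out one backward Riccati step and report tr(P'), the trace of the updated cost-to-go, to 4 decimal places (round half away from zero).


BᵀP = [-1.0000 0.0000; -19.5000 -3.8750]
S = R + BᵀPB = [2 0; 0 3/2] + [1.0000 4.0000; 4.0000 76.0625] = [3.0000 4.0000; 4.0000 77.5625]
BᵀPA = [-1.5000 4.0000; -44.7500 72.1875]
K = S⁻¹·BᵀPA = [0.2892 0.0992; -0.5919 0.9256]
A−BK = [-0.5783 -0.1984; 3.1393 0.6403]
AᵀP(A−BK) = [1.1977 -0.6813; -0.6813 1.3500]
P' = Q + AᵀP(A−BK) = [3.6977 2.3187; 2.3187 5.3500]
tr(P') = 9.0477

9.0477


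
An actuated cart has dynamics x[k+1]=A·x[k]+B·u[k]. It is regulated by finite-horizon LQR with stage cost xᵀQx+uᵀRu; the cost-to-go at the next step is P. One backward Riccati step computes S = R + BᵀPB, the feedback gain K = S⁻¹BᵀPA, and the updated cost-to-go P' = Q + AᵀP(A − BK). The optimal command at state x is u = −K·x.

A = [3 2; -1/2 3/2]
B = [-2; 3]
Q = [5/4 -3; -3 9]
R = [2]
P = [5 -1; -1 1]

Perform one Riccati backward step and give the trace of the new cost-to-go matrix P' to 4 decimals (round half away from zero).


26.7384

BᵀP = [-13.0000 5.0000]
S = R + BᵀPB = [2] + [41.0000] = [43.0000]
BᵀPA = [-41.5000 -18.5000]
K = S⁻¹·BᵀPA = [-0.9651 -0.4302]
A−BK = [1.0698 1.1395; 2.3953 2.7907]
AᵀP(A−BK) = [8.1977 7.8953; 7.8953 8.2907]
P' = Q + AᵀP(A−BK) = [9.4477 4.8953; 4.8953 17.2907]
tr(P') = 26.7384


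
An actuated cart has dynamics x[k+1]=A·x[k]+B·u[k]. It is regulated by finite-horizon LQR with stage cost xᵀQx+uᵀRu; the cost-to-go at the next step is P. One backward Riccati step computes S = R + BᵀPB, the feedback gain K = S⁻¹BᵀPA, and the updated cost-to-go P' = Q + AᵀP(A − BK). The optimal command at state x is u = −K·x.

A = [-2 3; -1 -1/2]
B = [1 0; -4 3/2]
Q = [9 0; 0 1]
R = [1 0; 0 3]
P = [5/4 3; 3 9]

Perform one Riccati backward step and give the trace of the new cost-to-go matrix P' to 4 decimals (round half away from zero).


BᵀP = [-10.7500 -33.0000; 4.5000 13.5000]
S = R + BᵀPB = [1 0; 0 3] + [121.2500 -49.5000; -49.5000 20.2500] = [122.2500 -49.5000; -49.5000 23.2500]
BᵀPA = [54.5000 -15.7500; -22.5000 6.7500]
K = S⁻¹·BᵀPA = [0.3912 -0.0818; -0.1349 0.1162]
A−BK = [-2.3912 3.0818; 0.7671 -1.0014]
AᵀP(A−BK) = [1.6451 -1.9283; -1.9283 2.4275]
P' = Q + AᵀP(A−BK) = [10.6451 -1.9283; -1.9283 3.4275]
tr(P') = 14.0727

14.0727


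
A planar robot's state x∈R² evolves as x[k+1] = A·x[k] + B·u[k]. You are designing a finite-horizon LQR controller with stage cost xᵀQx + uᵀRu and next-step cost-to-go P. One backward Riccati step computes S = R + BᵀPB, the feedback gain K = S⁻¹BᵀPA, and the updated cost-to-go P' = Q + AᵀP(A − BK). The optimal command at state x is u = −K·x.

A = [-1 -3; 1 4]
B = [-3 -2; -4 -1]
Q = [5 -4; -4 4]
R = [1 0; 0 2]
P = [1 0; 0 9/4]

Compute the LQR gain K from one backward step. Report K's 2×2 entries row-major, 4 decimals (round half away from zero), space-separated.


BᵀP = [-3.0000 -9.0000; -2.0000 -2.2500]
S = R + BᵀPB = [1 0; 0 2] + [45.0000 15.0000; 15.0000 6.2500] = [46.0000 15.0000; 15.0000 8.2500]
BᵀPA = [-6.0000 -27.0000; -0.2500 -3.0000]
K = S⁻¹·BᵀPA = [-0.2961 -1.1505; 0.5081 1.7282]
A−BK = [-0.8722 -2.9951; 0.3236 1.1262]
AᵀP(A−BK) = [1.6003 5.5291; 5.5291 19.1214]
P' = Q + AᵀP(A−BK) = [6.6003 1.5291; 1.5291 23.1214]
tr(P') = 29.7217

-0.2961 -1.1505 0.5081 1.7282


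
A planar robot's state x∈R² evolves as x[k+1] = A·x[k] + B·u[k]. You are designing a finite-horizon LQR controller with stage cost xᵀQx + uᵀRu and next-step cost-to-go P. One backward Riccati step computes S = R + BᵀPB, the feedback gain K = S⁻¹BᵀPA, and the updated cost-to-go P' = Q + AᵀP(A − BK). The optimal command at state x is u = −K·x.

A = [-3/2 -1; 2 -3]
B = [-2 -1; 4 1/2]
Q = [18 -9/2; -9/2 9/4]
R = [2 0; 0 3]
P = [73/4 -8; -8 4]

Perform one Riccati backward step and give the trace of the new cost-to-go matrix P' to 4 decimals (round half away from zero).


24.2270

BᵀP = [-68.5000 32.0000; -22.2500 10.0000]
S = R + BᵀPB = [2 0; 0 3] + [265.0000 84.5000; 84.5000 27.2500] = [267.0000 84.5000; 84.5000 30.2500]
BᵀPA = [166.7500 -27.5000; 53.3750 -7.7500]
K = S⁻¹·BᵀPA = [0.5702 -0.1890; 0.1716 0.2718]
A−BK = [-0.1879 -1.1062; -0.3667 -2.3799]
AᵀP(A−BK) = [0.8185 0.3860; 0.3860 3.1586]
P' = Q + AᵀP(A−BK) = [18.8185 -4.1140; -4.1140 5.4086]
tr(P') = 24.2270


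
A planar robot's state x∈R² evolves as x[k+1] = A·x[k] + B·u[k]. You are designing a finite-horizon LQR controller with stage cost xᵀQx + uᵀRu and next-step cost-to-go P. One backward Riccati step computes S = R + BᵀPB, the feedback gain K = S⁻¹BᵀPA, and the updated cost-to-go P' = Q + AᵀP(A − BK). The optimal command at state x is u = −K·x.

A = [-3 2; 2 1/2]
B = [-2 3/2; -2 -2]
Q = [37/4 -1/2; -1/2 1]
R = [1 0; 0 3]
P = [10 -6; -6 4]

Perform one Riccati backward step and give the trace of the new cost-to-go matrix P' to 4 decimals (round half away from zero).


17.1584

BᵀP = [-8.0000 4.0000; 27.0000 -17.0000]
S = R + BᵀPB = [1 0; 0 3] + [8.0000 -20.0000; -20.0000 74.5000] = [9.0000 -20.0000; -20.0000 77.5000]
BᵀPA = [32.0000 -14.0000; -115.0000 45.5000]
K = S⁻¹·BᵀPA = [0.6050 -0.5882; -1.3277 0.4353]
A−BK = [0.2017 0.1706; 0.5546 0.1941]
AᵀP(A−BK) = [5.9496 -2.1176; -2.1176 0.9588]
P' = Q + AᵀP(A−BK) = [15.1996 -2.6176; -2.6176 1.9588]
tr(P') = 17.1584


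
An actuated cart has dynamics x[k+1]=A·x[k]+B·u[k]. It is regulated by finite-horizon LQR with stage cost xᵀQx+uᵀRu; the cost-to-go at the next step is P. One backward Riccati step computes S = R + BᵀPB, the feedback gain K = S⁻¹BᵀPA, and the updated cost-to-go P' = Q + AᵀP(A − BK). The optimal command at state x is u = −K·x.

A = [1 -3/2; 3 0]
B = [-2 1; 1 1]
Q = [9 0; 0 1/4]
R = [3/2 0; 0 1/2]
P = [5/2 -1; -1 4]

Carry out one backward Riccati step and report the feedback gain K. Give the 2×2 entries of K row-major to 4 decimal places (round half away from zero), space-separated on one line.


BᵀP = [-6.0000 6.0000; 1.5000 3.0000]
S = R + BᵀPB = [3/2 0; 0 1/2] + [18.0000 0.0000; 0.0000 4.5000] = [19.5000 0.0000; 0.0000 5.0000]
BᵀPA = [12.0000 9.0000; 10.5000 -2.2500]
K = S⁻¹·BᵀPA = [0.6154 0.4615; 2.1000 -0.4500]
A−BK = [0.1308 -0.1269; 0.2846 -0.0115]
AᵀP(A−BK) = [3.0654 -0.0635; -0.0635 0.4587]
P' = Q + AᵀP(A−BK) = [12.0654 -0.0635; -0.0635 0.7087]
tr(P') = 12.7740

0.6154 0.4615 2.1000 -0.4500


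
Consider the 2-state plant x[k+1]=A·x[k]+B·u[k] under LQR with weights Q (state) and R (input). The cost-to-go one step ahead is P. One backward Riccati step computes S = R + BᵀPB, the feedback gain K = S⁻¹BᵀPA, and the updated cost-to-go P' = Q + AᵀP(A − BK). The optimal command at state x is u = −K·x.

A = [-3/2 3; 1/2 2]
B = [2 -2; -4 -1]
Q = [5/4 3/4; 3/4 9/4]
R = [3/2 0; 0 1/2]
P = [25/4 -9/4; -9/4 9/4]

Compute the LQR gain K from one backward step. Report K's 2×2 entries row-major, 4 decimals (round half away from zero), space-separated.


-0.2504 -0.0730 0.4861 -1.5148

BᵀP = [21.5000 -13.5000; -10.2500 2.2500]
S = R + BᵀPB = [3/2 0; 0 1/2] + [97.0000 -29.5000; -29.5000 18.2500] = [98.5000 -29.5000; -29.5000 18.7500]
BᵀPA = [-39.0000 37.5000; 16.5000 -26.2500]
K = S⁻¹·BᵀPA = [-0.2504 -0.0730; 0.4861 -1.5148]
A−BK = [-0.0271 0.1163; -0.0153 0.1934]
AᵀP(A−BK) = [0.2154 -0.3513; -0.3513 1.2228]
P' = Q + AᵀP(A−BK) = [1.4654 0.3987; 0.3987 3.4728]
tr(P') = 4.9382


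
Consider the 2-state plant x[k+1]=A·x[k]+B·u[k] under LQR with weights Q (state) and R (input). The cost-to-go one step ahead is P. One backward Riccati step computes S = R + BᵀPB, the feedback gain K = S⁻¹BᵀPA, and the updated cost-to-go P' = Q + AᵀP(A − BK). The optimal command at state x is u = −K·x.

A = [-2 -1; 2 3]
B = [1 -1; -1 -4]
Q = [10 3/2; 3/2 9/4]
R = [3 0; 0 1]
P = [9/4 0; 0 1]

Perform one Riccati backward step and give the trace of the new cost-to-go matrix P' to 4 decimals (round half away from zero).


BᵀP = [2.2500 -1.0000; -2.2500 -4.0000]
S = R + BᵀPB = [3 0; 0 1] + [3.2500 1.7500; 1.7500 18.2500] = [6.2500 1.7500; 1.7500 19.2500]
BᵀPA = [-6.5000 -5.2500; -3.5000 -9.7500]
K = S⁻¹·BᵀPA = [-1.0149 -0.7164; -0.0896 -0.4414]
A−BK = [-1.0746 -0.7249; 0.6269 0.5181]
AᵀP(A−BK) = [6.0896 4.2985; 4.2985 3.1855]
P' = Q + AᵀP(A−BK) = [16.0896 5.7985; 5.7985 5.4355]
tr(P') = 21.5251

21.5251


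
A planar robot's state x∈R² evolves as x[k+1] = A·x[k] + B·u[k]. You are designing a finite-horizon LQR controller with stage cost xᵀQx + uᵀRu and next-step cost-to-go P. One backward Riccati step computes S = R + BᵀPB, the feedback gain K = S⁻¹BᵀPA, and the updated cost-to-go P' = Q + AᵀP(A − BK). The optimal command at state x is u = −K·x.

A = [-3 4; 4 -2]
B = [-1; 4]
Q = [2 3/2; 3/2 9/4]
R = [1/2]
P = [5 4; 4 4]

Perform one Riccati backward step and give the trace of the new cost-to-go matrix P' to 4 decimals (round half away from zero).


32.5833

BᵀP = [11.0000 12.0000]
S = R + BᵀPB = [1/2] + [37.0000] = [37.5000]
BᵀPA = [15.0000 20.0000]
K = S⁻¹·BᵀPA = [0.4000 0.5333]
A−BK = [-2.6000 4.5333; 2.4000 -4.1333]
AᵀP(A−BK) = [7.0000 -12.0000; -12.0000 21.3333]
P' = Q + AᵀP(A−BK) = [9.0000 -10.5000; -10.5000 23.5833]
tr(P') = 32.5833


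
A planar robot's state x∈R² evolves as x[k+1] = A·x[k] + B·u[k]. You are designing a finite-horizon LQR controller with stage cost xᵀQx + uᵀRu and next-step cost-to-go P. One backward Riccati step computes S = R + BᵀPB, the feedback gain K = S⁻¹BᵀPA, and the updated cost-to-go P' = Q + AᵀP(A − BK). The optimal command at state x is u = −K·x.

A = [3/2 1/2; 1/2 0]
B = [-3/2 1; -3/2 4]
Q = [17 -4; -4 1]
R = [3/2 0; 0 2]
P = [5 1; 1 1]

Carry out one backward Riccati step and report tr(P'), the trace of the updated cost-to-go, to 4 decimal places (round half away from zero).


BᵀP = [-9.0000 -3.0000; 9.0000 5.0000]
S = R + BᵀPB = [3/2 0; 0 2] + [18.0000 -21.0000; -21.0000 29.0000] = [19.5000 -21.0000; -21.0000 31.0000]
BᵀPA = [-15.0000 -4.5000; 16.0000 4.5000]
K = S⁻¹·BᵀPA = [-0.7890 -0.2752; -0.0183 -0.0413]
A−BK = [0.3349 0.1284; -0.6101 -0.2477]
AᵀP(A−BK) = [1.4587 0.5321; 0.5321 0.1972]
P' = Q + AᵀP(A−BK) = [18.4587 -3.4679; -3.4679 1.1972]
tr(P') = 19.6560

19.6560


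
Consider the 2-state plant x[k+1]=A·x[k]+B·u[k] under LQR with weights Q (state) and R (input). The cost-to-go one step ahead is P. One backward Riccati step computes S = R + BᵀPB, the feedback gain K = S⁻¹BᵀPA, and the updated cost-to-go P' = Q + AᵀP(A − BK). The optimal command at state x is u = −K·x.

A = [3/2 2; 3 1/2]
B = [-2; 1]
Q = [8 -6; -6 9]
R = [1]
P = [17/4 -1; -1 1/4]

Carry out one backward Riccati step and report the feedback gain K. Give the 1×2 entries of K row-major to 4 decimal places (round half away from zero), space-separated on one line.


BᵀP = [-9.5000 2.2500]
S = R + BᵀPB = [1] + [21.2500] = [22.2500]
BᵀPA = [-7.5000 -17.8750]
K = S⁻¹·BᵀPA = [-0.3371 -0.8034]
A−BK = [0.8258 0.3933; 3.3371 1.3034]
AᵀP(A−BK) = [0.2844 0.3497; 0.3497 0.7022]
P' = Q + AᵀP(A−BK) = [8.2844 -5.6503; -5.6503 9.7022]
tr(P') = 17.9867

-0.3371 -0.8034


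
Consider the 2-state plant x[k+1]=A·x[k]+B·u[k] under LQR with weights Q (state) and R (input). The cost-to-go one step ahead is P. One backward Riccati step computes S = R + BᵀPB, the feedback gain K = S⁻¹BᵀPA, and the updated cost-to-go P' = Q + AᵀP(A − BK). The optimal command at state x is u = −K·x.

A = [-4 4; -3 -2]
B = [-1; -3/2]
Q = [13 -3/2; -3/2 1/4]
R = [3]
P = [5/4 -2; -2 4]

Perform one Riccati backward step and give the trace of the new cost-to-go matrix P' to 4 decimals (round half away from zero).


54.7672

BᵀP = [1.7500 -4.0000]
S = R + BᵀPB = [3] + [4.2500] = [7.2500]
BᵀPA = [5.0000 15.0000]
K = S⁻¹·BᵀPA = [0.6897 2.0690]
A−BK = [-3.3103 6.0690; -1.9655 1.1034]
AᵀP(A−BK) = [4.5517 1.6552; 1.6552 36.9655]
P' = Q + AᵀP(A−BK) = [17.5517 0.1552; 0.1552 37.2155]
tr(P') = 54.7672


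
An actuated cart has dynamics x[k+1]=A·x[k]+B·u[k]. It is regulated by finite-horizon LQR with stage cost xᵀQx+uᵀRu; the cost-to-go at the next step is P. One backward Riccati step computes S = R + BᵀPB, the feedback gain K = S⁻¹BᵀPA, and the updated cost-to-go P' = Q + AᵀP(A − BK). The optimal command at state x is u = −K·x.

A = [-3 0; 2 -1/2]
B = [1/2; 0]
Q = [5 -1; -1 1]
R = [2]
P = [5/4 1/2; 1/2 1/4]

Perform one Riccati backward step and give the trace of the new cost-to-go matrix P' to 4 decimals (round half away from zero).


11.4882

BᵀP = [0.6250 0.2500]
S = R + BᵀPB = [2] + [0.3125] = [2.3125]
BᵀPA = [-1.3750 -0.1250]
K = S⁻¹·BᵀPA = [-0.5946 -0.0541]
A−BK = [-2.7027 0.0270; 2.0000 -0.5000]
AᵀP(A−BK) = [5.4324 0.4257; 0.4257 0.0557]
P' = Q + AᵀP(A−BK) = [10.4324 -0.5743; -0.5743 1.0557]
tr(P') = 11.4882


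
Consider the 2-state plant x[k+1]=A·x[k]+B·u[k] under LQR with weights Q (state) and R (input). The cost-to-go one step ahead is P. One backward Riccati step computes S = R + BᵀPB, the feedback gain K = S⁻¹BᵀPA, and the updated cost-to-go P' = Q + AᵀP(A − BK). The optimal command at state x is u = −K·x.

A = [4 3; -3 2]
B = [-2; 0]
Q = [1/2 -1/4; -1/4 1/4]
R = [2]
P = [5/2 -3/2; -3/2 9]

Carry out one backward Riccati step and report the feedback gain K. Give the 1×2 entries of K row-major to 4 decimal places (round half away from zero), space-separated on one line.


-2.4167 -0.7500

BᵀP = [-5.0000 3.0000]
S = R + BᵀPB = [2] + [10.0000] = [12.0000]
BᵀPA = [-29.0000 -9.0000]
K = S⁻¹·BᵀPA = [-2.4167 -0.7500]
A−BK = [-0.8333 1.5000; -3.0000 2.0000]
AᵀP(A−BK) = [86.9167 -44.2500; -44.2500 33.7500]
P' = Q + AᵀP(A−BK) = [87.4167 -44.5000; -44.5000 34.0000]
tr(P') = 121.4167


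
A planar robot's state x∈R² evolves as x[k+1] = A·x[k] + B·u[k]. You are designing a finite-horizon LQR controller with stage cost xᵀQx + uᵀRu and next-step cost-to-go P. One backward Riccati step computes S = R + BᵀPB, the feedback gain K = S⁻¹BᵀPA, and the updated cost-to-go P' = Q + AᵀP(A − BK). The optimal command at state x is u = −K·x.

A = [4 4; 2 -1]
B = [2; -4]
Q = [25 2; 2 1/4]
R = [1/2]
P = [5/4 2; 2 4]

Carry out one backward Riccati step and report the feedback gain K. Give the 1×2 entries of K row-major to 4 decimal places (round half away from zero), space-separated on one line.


-1.2267 -0.2667

BᵀP = [-5.5000 -12.0000]
S = R + BᵀPB = [1/2] + [37.0000] = [37.5000]
BᵀPA = [-46.0000 -10.0000]
K = S⁻¹·BᵀPA = [-1.2267 -0.2667]
A−BK = [6.4533 4.5333; -2.9067 -2.0667]
AᵀP(A−BK) = [11.5733 7.7333; 7.7333 5.3333]
P' = Q + AᵀP(A−BK) = [36.5733 9.7333; 9.7333 5.5833]
tr(P') = 42.1567


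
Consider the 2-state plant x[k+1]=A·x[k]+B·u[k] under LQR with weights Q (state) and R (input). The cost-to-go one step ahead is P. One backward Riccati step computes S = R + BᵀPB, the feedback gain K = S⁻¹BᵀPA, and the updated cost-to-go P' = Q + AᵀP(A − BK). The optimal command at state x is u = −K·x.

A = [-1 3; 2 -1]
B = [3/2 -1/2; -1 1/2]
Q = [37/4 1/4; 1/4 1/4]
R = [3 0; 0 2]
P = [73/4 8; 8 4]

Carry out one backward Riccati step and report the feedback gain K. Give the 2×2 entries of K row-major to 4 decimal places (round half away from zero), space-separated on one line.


BᵀP = [19.3750 8.0000; -5.1250 -2.0000]
S = R + BᵀPB = [3 0; 0 2] + [21.0625 -5.6875; -5.6875 1.5625] = [24.0625 -5.6875; -5.6875 3.5625]
BᵀPA = [-3.3750 50.1250; 1.1250 -13.3750]
K = S⁻¹·BᵀPA = [-0.1054 1.9204; 0.1475 -0.6885]
A−BK = [-0.7681 -0.2248; 1.8208 1.2646]
AᵀP(A−BK) = [1.7283 0.5059; 0.5059 14.7822]
P' = Q + AᵀP(A−BK) = [10.9783 0.7559; 0.7559 15.0322]
tr(P') = 26.0105

-0.1054 1.9204 0.1475 -0.6885


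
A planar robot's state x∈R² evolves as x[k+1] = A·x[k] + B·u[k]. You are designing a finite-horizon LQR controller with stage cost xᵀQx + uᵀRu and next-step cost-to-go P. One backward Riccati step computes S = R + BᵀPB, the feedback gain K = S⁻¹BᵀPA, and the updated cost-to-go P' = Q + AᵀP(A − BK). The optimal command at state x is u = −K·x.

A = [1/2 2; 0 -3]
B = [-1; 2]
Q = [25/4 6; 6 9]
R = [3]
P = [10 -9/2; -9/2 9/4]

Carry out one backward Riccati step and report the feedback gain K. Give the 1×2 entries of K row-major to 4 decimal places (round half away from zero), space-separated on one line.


-0.2375 -1.6250

BᵀP = [-19.0000 9.0000]
S = R + BᵀPB = [3] + [37.0000] = [40.0000]
BᵀPA = [-9.5000 -65.0000]
K = S⁻¹·BᵀPA = [-0.2375 -1.6250]
A−BK = [0.2625 0.3750; 0.4750 0.2500]
AᵀP(A−BK) = [0.2438 1.3125; 1.3125 8.6250]
P' = Q + AᵀP(A−BK) = [6.4938 7.3125; 7.3125 17.6250]
tr(P') = 24.1188


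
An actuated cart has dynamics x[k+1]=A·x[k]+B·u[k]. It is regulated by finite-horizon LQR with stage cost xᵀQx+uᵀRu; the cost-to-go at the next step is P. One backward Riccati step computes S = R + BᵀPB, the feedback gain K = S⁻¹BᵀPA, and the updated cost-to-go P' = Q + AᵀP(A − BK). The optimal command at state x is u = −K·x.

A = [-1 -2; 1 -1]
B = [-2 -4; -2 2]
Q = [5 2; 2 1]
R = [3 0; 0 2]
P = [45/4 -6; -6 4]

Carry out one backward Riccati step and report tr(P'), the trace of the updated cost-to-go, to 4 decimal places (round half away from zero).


7.1386

BᵀP = [-10.5000 4.0000; -57.0000 32.0000]
S = R + BᵀPB = [3 0; 0 2] + [13.0000 50.0000; 50.0000 292.0000] = [16.0000 50.0000; 50.0000 294.0000]
BᵀPA = [14.5000 17.0000; 89.0000 82.0000]
K = S⁻¹·BᵀPA = [-0.0848 0.4074; 0.3172 0.2096]
A−BK = [0.0989 -0.3466; 0.1960 -0.6044]
AᵀP(A−BK) = [0.2539 -0.0640; -0.0640 0.8848]
P' = Q + AᵀP(A−BK) = [5.2539 1.9360; 1.9360 1.8848]
tr(P') = 7.1386


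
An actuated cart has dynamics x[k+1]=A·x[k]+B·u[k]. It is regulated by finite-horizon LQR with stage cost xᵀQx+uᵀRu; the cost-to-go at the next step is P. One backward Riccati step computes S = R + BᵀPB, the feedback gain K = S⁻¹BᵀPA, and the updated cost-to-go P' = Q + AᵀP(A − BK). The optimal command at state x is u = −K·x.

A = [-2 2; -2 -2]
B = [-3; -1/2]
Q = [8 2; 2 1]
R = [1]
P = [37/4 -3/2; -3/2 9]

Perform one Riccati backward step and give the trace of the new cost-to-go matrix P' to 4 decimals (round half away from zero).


BᵀP = [-27.0000 0.0000]
S = R + BᵀPB = [1] + [81.0000] = [82.0000]
BᵀPA = [54.0000 -54.0000]
K = S⁻¹·BᵀPA = [0.6585 -0.6585]
A−BK = [-0.0244 0.0244; -1.6707 -2.3293]
AᵀP(A−BK) = [25.4390 34.5610; 34.5610 49.4390]
P' = Q + AᵀP(A−BK) = [33.4390 36.5610; 36.5610 50.4390]
tr(P') = 83.8780

83.8780


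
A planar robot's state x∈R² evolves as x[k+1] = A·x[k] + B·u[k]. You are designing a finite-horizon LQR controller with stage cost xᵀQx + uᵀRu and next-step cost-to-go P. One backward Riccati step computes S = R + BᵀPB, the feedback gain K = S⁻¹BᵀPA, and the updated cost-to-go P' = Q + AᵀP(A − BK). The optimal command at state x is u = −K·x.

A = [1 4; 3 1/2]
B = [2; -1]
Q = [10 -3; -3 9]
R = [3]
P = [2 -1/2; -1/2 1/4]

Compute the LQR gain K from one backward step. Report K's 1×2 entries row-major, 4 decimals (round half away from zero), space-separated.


0.0566 1.3113

BᵀP = [4.5000 -1.2500]
S = R + BᵀPB = [3] + [10.2500] = [13.2500]
BᵀPA = [0.7500 17.3750]
K = S⁻¹·BᵀPA = [0.0566 1.3113]
A−BK = [0.8868 1.3774; 3.0566 1.8113]
AᵀP(A−BK) = [1.2075 1.1415; 1.1415 7.2783]
P' = Q + AᵀP(A−BK) = [11.2075 -1.8585; -1.8585 16.2783]
tr(P') = 27.4858


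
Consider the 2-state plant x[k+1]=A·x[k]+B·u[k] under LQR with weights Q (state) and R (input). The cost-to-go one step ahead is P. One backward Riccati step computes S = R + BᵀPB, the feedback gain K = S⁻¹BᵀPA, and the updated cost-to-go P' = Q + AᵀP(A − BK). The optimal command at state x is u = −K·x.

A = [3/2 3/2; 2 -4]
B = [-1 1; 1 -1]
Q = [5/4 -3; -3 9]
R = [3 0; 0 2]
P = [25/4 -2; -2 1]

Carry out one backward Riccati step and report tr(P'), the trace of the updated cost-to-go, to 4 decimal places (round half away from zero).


19.3886

BᵀP = [-8.2500 3.0000; 8.2500 -3.0000]
S = R + BᵀPB = [3 0; 0 2] + [11.2500 -11.2500; -11.2500 11.2500] = [14.2500 -11.2500; -11.2500 13.2500]
BᵀPA = [-6.3750 -24.3750; 6.3750 24.3750]
K = S⁻¹·BᵀPA = [-0.2048 -0.7831; 0.3072 1.1747]
A−BK = [0.9880 -0.4578; 2.5120 -2.0422]
AᵀP(A−BK) = [2.7982 -0.4187; -0.4187 6.3404]
P' = Q + AᵀP(A−BK) = [4.0482 -3.4187; -3.4187 15.3404]
tr(P') = 19.3886


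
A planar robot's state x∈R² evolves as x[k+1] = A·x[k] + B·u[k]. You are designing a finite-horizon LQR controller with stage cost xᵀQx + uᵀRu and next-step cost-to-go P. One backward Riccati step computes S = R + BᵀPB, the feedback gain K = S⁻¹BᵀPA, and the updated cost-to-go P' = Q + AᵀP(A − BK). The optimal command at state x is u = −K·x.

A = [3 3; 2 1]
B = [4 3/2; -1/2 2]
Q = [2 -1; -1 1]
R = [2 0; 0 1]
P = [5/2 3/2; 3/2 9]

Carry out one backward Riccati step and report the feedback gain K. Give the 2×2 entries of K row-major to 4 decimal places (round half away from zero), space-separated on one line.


0.3328 0.4891 1.0680 0.6246

BᵀP = [9.2500 1.5000; 6.7500 20.2500]
S = R + BᵀPB = [2 0; 0 1] + [36.2500 16.8750; 16.8750 50.6250] = [38.2500 16.8750; 16.8750 51.6250]
BᵀPA = [30.7500 29.2500; 60.7500 40.5000]
K = S⁻¹·BᵀPA = [0.3328 0.4891; 1.0680 0.6246]
A−BK = [0.0670 0.1065; 0.0304 -0.0047]
AᵀP(A−BK) = [1.3877 1.0136; 1.0136 0.8957]
P' = Q + AᵀP(A−BK) = [3.3877 0.0136; 0.0136 1.8957]
tr(P') = 5.2834


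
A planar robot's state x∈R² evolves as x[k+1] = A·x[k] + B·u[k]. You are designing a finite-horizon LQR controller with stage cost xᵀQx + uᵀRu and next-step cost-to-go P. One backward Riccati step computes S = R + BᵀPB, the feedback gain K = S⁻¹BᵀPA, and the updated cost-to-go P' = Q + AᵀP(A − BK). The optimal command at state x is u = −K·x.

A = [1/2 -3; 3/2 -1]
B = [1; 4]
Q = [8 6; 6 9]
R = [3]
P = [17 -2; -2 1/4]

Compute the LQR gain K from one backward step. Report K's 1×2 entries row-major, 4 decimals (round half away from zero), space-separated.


BᵀP = [9.0000 -1.0000]
S = R + BᵀPB = [3] + [5.0000] = [8.0000]
BᵀPA = [3.0000 -26.0000]
K = S⁻¹·BᵀPA = [0.3750 -3.2500]
A−BK = [0.1250 0.2500; 0.0000 12.0000]
AᵀP(A−BK) = [0.6875 -6.1250; -6.1250 56.7500]
P' = Q + AᵀP(A−BK) = [8.6875 -0.1250; -0.1250 65.7500]
tr(P') = 74.4375

0.3750 -3.2500


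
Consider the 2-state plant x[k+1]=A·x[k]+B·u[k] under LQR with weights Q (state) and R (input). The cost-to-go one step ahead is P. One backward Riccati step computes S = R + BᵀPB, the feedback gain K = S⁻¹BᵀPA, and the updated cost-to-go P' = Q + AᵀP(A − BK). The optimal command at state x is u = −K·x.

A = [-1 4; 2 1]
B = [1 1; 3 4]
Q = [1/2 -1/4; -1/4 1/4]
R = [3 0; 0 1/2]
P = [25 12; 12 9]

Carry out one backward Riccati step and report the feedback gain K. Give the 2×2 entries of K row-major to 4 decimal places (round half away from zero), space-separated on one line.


-0.4941 1.4035 0.4904 0.1335

BᵀP = [61.0000 39.0000; 73.0000 48.0000]
S = R + BᵀPB = [3 0; 0 1/2] + [178.0000 217.0000; 217.0000 265.0000] = [181.0000 217.0000; 217.0000 265.5000]
BᵀPA = [17.0000 283.0000; 23.0000 340.0000]
K = S⁻¹·BᵀPA = [-0.4941 1.4035; 0.4904 0.1335]
A−BK = [-0.9964 2.4630; 1.5204 -3.7444]
AᵀP(A−BK) = [10.1190 -24.9296; -24.9296 62.4242]
P' = Q + AᵀP(A−BK) = [10.6190 -25.1796; -25.1796 62.6742]
tr(P') = 73.2932
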